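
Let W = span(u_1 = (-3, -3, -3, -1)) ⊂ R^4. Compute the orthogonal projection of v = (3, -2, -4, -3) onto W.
proj_W(v) = (-9/7, -9/7, -9/7, -3/7)

Set up U = [u_1 | ... | u_1] ∈ R^(4×1). The projector onto W = col(U) is P = U (U^T U)^(-1) U^T.
Compute U^T U =
  [28],
and U^T v = (12).
Solve U^T U · c = U^T v for the coefficients: c = (3/7). The projection is proj_W(v) = U c.
Check: (v - proj_W(v)) · u_1 = 0  (should be 0).
Result: proj_W(v) = (-9/7, -9/7, -9/7, -3/7).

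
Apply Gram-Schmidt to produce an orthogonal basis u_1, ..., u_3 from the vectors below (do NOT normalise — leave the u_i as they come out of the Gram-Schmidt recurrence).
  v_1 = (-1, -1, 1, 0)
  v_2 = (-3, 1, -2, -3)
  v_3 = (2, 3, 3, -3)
Orthogonal basis:
  u_1 = (-1, -1, 1, 0)
  u_2 = (-3, 1, -2, -3)
  u_3 = (4/3, 7/3, 11/3, -3)

Apply the Gram-Schmidt recurrence
  u_1 = v_1
  u_i = v_i − Σ_{j<i} ((v_i · u_j) / (u_j · u_j)) · u_j.

Step by step this gives:
  u_1 = (-1, -1, 1, 0)
  u_2 = (-3, 1, -2, -3)
  u_3 = (4/3, 7/3, 11/3, -3)

Orthogonality check:
  u_2 · u_1 = 0 (should be 0)
  u_3 · u_1 = 0 (should be 0)
  u_3 · u_2 = 0 (should be 0)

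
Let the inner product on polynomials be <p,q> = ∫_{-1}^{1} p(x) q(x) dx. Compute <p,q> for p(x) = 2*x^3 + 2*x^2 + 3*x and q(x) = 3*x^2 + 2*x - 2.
<p,q> = 16/3

Expand the product: p(x)·q(x) = 6*x^5 + 10*x^4 + 9*x^3 + 2*x^2 - 6*x.
∫_{-1}^{1} of each monomial x^k gives [2/(k+1) if k even, 0 if k odd]. Integrating term-by-term (or equivalently evaluating the antiderivative F(x) = x^6 + 2*x^5 + 9*x^4/4 + 2*x^3/3 - 3*x^2 at the endpoints):
  F(1) − F(−1) = 35/12 − (-29/12) = 16/3.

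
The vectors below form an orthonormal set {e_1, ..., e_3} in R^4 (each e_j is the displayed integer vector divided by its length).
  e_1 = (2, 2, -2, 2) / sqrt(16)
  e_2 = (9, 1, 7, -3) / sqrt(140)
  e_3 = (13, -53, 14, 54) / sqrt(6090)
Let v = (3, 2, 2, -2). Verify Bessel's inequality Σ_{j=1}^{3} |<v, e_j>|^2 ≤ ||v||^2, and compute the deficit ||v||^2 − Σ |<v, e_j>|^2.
Σ |<v, e_j>|^2 = 1215/58; ||v||^2 = 21; deficit = 3/58

Write each e_j = u_j / sqrt(<u_j, u_j>) where u_j is the displayed integer vector. Then <v, e_j> = <v, u_j> / sqrt(<u_j, u_j>), so |<v, e_j>|^2 = <v, u_j>^2 / <u_j, u_j>.
Coefficients: <v, e_1> = 2/sqrt(16), <v, e_2> = 49/sqrt(140), <v, e_3> = -147/sqrt(6090).
Square and sum: Σ |<v, e_j>|^2 = 1215/58.
Compute ||v||^2 = v·v = 21.
Deficit = 21 − 1215/58 = 3/58 ≥ 0, confirming Bessel's inequality. (The deficit equals ||v − Σ <v,e_j> e_j||^2, the squared distance from v to span{e_j}.)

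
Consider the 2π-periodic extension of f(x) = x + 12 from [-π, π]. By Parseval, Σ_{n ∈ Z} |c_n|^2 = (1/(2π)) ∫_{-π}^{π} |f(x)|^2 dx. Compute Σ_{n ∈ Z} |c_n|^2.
Σ |c_n|^2 = π^2/3 + 144

Expand and integrate term by term over [-π, π]:
  ∫ (x)^2 dx = 1·(2π^3/3); ∫ 2·1·(12)·x dx = 0 (odd integrand); ∫ 12^2 dx = 144·2π.
So (1/(2π)) ∫_{-π}^{π} (x + 12)^2 dx = 1π^2/3 + 144 = π^2/3 + 144.
Parseval ⇒ Σ |c_n|^2 = π^2/3 + 144.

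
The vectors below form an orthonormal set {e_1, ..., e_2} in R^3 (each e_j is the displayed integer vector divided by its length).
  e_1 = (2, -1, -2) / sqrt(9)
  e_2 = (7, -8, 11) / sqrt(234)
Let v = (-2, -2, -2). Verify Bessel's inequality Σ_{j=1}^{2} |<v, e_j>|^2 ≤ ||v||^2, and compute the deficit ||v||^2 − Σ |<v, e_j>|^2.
Σ |<v, e_j>|^2 = 28/13; ||v||^2 = 12; deficit = 128/13

Write each e_j = u_j / sqrt(<u_j, u_j>) where u_j is the displayed integer vector. Then <v, e_j> = <v, u_j> / sqrt(<u_j, u_j>), so |<v, e_j>|^2 = <v, u_j>^2 / <u_j, u_j>.
Coefficients: <v, e_1> = 2/sqrt(9), <v, e_2> = -20/sqrt(234).
Square and sum: Σ |<v, e_j>|^2 = 28/13.
Compute ||v||^2 = v·v = 12.
Deficit = 12 − 28/13 = 128/13 ≥ 0, confirming Bessel's inequality. (The deficit equals ||v − Σ <v,e_j> e_j||^2, the squared distance from v to span{e_j}.)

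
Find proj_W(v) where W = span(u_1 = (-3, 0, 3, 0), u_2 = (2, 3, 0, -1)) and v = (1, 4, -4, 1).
proj_W(v) = (19/6, 2, -11/6, -2/3)

Set up U = [u_1 | ... | u_2] ∈ R^(4×2). The projector onto W = col(U) is P = U (U^T U)^(-1) U^T.
Compute U^T U =
  [18, -6]
  [-6, 14],
and U^T v = (-15, 13).
Solve U^T U · c = U^T v for the coefficients: c = (-11/18, 2/3). The projection is proj_W(v) = U c.
Check: (v - proj_W(v)) · u_1 = 0  (should be 0).
Check: (v - proj_W(v)) · u_2 = 0  (should be 0).
Result: proj_W(v) = (19/6, 2, -11/6, -2/3).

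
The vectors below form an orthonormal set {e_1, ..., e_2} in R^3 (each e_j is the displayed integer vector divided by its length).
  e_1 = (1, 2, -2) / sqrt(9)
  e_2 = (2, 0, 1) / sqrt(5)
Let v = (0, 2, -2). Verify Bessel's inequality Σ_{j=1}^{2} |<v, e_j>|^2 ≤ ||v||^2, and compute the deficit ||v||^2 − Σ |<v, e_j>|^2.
Σ |<v, e_j>|^2 = 356/45; ||v||^2 = 8; deficit = 4/45

Write each e_j = u_j / sqrt(<u_j, u_j>) where u_j is the displayed integer vector. Then <v, e_j> = <v, u_j> / sqrt(<u_j, u_j>), so |<v, e_j>|^2 = <v, u_j>^2 / <u_j, u_j>.
Coefficients: <v, e_1> = 8/sqrt(9), <v, e_2> = -2/sqrt(5).
Square and sum: Σ |<v, e_j>|^2 = 356/45.
Compute ||v||^2 = v·v = 8.
Deficit = 8 − 356/45 = 4/45 ≥ 0, confirming Bessel's inequality. (The deficit equals ||v − Σ <v,e_j> e_j||^2, the squared distance from v to span{e_j}.)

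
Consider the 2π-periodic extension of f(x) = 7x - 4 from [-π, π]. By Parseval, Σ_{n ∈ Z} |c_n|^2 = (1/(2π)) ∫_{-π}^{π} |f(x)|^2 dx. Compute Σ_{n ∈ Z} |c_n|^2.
Σ |c_n|^2 = 49π^2/3 + 16

Expand and integrate term by term over [-π, π]:
  ∫ (7x)^2 dx = 49·(2π^3/3); ∫ 2·7·(-4)·x dx = 0 (odd integrand); ∫ (-4)^2 dx = 16·2π.
So (1/(2π)) ∫_{-π}^{π} (7x - 4)^2 dx = 49π^2/3 + 16 = 49π^2/3 + 16.
Parseval ⇒ Σ |c_n|^2 = 49π^2/3 + 16.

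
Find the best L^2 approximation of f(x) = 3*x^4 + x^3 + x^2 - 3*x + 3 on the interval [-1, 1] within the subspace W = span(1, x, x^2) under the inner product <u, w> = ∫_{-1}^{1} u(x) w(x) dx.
g(x) = 25*x^2/7 - 12*x/5 + 96/35

The best approximation g ∈ W is the orthogonal projection of f onto W. Writing g = a_0 + a_1 x + a_2 x^2, the coefficients solve the normal equations G · a = b where
  G_{ij} = <φ_i, φ_j> and b_i = <f, φ_i>, with φ_0 = 1, φ_1 = x, φ_2 = x^2.
G =
  [2, 0, 2/3]
  [0, 2/3, 0]
  [2/3, 0, 2/5],
b = (118/15, -8/5, 114/35).
Solving gives a_0 = 96/35, a_1 = -12/5, a_2 = 25/7, so
  g(x) = 25*x^2/7 - 12*x/5 + 96/35.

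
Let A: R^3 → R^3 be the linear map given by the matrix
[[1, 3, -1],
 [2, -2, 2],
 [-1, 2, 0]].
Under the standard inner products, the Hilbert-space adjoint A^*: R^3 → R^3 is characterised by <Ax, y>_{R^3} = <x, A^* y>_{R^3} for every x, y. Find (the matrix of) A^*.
A^* = A^T =
[[1, 2, -1],
 [3, -2, 2],
 [-1, 2, 0]]

For real matrices with standard dot products, the defining identity <Ax, y> = <x, A^* y> gives (Ax)^T y = x^T (A^*) y, i.e. x^T A^T y = x^T (A^*) y. Since this holds for all x, y, we must have A^* = A^T. Therefore
A^* =
[[1, 2, -1],
 [3, -2, 2],
 [-1, 2, 0]].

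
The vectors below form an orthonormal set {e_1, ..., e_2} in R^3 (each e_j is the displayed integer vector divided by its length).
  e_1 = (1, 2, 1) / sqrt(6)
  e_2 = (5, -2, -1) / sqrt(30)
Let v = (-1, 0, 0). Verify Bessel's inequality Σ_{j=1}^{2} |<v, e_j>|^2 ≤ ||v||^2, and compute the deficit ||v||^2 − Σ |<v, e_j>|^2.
Σ |<v, e_j>|^2 = 1; ||v||^2 = 1; deficit = 0

Write each e_j = u_j / sqrt(<u_j, u_j>) where u_j is the displayed integer vector. Then <v, e_j> = <v, u_j> / sqrt(<u_j, u_j>), so |<v, e_j>|^2 = <v, u_j>^2 / <u_j, u_j>.
Coefficients: <v, e_1> = -1/sqrt(6), <v, e_2> = -5/sqrt(30).
Square and sum: Σ |<v, e_j>|^2 = 1.
Compute ||v||^2 = v·v = 1.
Deficit = 1 − 1 = 0 ≥ 0, confirming Bessel's inequality. (The deficit equals ||v − Σ <v,e_j> e_j||^2, the squared distance from v to span{e_j}.)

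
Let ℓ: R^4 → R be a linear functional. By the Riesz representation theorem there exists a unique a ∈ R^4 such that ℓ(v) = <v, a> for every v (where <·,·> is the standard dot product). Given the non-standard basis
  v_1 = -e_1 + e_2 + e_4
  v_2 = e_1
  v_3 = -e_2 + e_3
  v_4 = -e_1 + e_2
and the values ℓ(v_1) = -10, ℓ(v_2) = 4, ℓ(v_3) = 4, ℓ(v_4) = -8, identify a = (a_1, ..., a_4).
a = (4, -4, 0, -2)

Write a = (a_1, ..., a_4) in the standard basis. For each basis vector v_i, ℓ(v_i) = <v_i, a> is a linear equation in the a_j's. Collect the n equations into a matrix system V a = ℓ, where row i of V is v_i (expressed in the standard basis). Since V is invertible (lower-triangular with 1s on the diagonal, up to permutation), solve by back-substitution:
  V =
[[-1, 1, 0, 1],
 [1, 0, 0, 0],
 [0, -1, 1, 0],
 [-1, 1, 0, 0]]
  V a = (-10, 4, 4, -8)
Solving gives a = (4, -4, 0, -2).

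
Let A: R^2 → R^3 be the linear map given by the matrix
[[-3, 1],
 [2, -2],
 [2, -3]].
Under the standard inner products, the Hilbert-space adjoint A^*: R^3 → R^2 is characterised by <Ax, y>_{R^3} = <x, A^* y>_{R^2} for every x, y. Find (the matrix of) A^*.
A^* = A^T =
[[-3, 2, 2],
 [1, -2, -3]]

For real matrices with standard dot products, the defining identity <Ax, y> = <x, A^* y> gives (Ax)^T y = x^T (A^*) y, i.e. x^T A^T y = x^T (A^*) y. Since this holds for all x, y, we must have A^* = A^T. Therefore
A^* =
[[-3, 2, 2],
 [1, -2, -3]].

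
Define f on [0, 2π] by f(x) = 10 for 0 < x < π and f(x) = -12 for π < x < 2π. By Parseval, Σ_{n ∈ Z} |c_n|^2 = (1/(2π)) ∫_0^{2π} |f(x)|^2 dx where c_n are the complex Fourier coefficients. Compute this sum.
Σ |c_n|^2 = 122

Parseval equates the L^2 energy of f (normalised by 1/(2π)) with the ℓ^2 sum of its Fourier coefficients: (1/(2π)) ∫_0^{2π} |f|^2 = Σ |c_n|^2.
Compute the left side: (1/(2π)) [∫_0^π 10^2 dx + ∫_π^{2π} (-12)^2 dx] = (1/(2π)) · (100π + 144π) = (100 + 144)/2 = 122.
So Σ_{n ∈ Z} |c_n|^2 = 122.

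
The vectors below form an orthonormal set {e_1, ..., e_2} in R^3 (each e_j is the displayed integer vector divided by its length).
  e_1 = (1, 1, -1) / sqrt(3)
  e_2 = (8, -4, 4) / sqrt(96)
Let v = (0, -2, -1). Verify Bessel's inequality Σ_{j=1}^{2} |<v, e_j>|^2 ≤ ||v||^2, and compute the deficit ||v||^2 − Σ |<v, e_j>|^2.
Σ |<v, e_j>|^2 = 1/2; ||v||^2 = 5; deficit = 9/2

Write each e_j = u_j / sqrt(<u_j, u_j>) where u_j is the displayed integer vector. Then <v, e_j> = <v, u_j> / sqrt(<u_j, u_j>), so |<v, e_j>|^2 = <v, u_j>^2 / <u_j, u_j>.
Coefficients: <v, e_1> = -1/sqrt(3), <v, e_2> = 4/sqrt(96).
Square and sum: Σ |<v, e_j>|^2 = 1/2.
Compute ||v||^2 = v·v = 5.
Deficit = 5 − 1/2 = 9/2 ≥ 0, confirming Bessel's inequality. (The deficit equals ||v − Σ <v,e_j> e_j||^2, the squared distance from v to span{e_j}.)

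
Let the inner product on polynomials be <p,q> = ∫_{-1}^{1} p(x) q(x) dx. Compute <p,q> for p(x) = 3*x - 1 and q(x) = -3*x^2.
<p,q> = 2

Expand the product: p(x)·q(x) = -9*x^3 + 3*x^2.
∫_{-1}^{1} of each monomial x^k gives [2/(k+1) if k even, 0 if k odd]. Integrating term-by-term (or equivalently evaluating the antiderivative F(x) = -9*x^4/4 + x^3 at the endpoints):
  F(1) − F(−1) = -5/4 − (-13/4) = 2.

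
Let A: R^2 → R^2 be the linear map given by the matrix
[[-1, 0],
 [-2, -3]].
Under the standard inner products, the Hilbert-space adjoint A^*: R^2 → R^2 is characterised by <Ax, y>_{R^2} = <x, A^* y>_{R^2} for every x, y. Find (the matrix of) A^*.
A^* = A^T =
[[-1, -2],
 [0, -3]]

For real matrices with standard dot products, the defining identity <Ax, y> = <x, A^* y> gives (Ax)^T y = x^T (A^*) y, i.e. x^T A^T y = x^T (A^*) y. Since this holds for all x, y, we must have A^* = A^T. Therefore
A^* =
[[-1, -2],
 [0, -3]].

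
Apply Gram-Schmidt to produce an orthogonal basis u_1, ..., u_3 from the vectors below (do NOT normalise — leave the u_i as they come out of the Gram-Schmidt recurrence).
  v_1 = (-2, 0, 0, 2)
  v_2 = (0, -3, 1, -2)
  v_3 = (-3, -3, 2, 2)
Orthogonal basis:
  u_1 = (-2, 0, 0, 2)
  u_2 = (-1, -3, 1, -1)
  u_3 = (1/2, 0, 1, 1/2)

Apply the Gram-Schmidt recurrence
  u_1 = v_1
  u_i = v_i − Σ_{j<i} ((v_i · u_j) / (u_j · u_j)) · u_j.

Step by step this gives:
  u_1 = (-2, 0, 0, 2)
  u_2 = (-1, -3, 1, -1)
  u_3 = (1/2, 0, 1, 1/2)

Orthogonality check:
  u_2 · u_1 = 0 (should be 0)
  u_3 · u_1 = 0 (should be 0)
  u_3 · u_2 = 0 (should be 0)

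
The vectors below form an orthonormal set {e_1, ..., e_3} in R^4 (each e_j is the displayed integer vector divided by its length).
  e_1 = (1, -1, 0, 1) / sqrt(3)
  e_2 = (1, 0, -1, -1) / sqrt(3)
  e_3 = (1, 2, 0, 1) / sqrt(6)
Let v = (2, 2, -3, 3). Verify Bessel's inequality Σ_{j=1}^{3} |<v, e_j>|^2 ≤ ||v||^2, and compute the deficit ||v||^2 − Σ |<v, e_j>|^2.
Σ |<v, e_j>|^2 = 107/6; ||v||^2 = 26; deficit = 49/6

Write each e_j = u_j / sqrt(<u_j, u_j>) where u_j is the displayed integer vector. Then <v, e_j> = <v, u_j> / sqrt(<u_j, u_j>), so |<v, e_j>|^2 = <v, u_j>^2 / <u_j, u_j>.
Coefficients: <v, e_1> = 3/sqrt(3), <v, e_2> = 2/sqrt(3), <v, e_3> = 9/sqrt(6).
Square and sum: Σ |<v, e_j>|^2 = 107/6.
Compute ||v||^2 = v·v = 26.
Deficit = 26 − 107/6 = 49/6 ≥ 0, confirming Bessel's inequality. (The deficit equals ||v − Σ <v,e_j> e_j||^2, the squared distance from v to span{e_j}.)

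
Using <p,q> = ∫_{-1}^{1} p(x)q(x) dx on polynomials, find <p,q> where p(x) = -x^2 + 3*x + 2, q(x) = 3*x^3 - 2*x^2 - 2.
<p,q> = -74/15

Expand the product: p(x)·q(x) = -3*x^5 + 11*x^4 - 2*x^2 - 6*x - 4.
∫_{-1}^{1} of each monomial x^k gives [2/(k+1) if k even, 0 if k odd]. Integrating term-by-term (or equivalently evaluating the antiderivative F(x) = -x^6/2 + 11*x^5/5 - 2*x^3/3 - 3*x^2 - 4*x at the endpoints):
  F(1) − F(−1) = -179/30 − (-31/30) = -74/15.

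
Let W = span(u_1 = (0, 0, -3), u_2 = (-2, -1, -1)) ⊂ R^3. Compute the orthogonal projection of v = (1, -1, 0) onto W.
proj_W(v) = (2/5, 1/5, 0)

Set up U = [u_1 | ... | u_2] ∈ R^(3×2). The projector onto W = col(U) is P = U (U^T U)^(-1) U^T.
Compute U^T U =
  [9, 3]
  [3, 6],
and U^T v = (0, -1).
Solve U^T U · c = U^T v for the coefficients: c = (1/15, -1/5). The projection is proj_W(v) = U c.
Check: (v - proj_W(v)) · u_1 = 0  (should be 0).
Check: (v - proj_W(v)) · u_2 = 0  (should be 0).
Result: proj_W(v) = (2/5, 1/5, 0).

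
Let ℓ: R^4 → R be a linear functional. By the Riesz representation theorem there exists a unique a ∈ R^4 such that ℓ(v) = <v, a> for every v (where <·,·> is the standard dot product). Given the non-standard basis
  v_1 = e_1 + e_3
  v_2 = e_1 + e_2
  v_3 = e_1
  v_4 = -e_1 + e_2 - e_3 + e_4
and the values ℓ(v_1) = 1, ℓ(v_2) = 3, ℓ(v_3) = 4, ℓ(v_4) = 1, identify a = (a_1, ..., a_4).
a = (4, -1, -3, 3)

Write a = (a_1, ..., a_4) in the standard basis. For each basis vector v_i, ℓ(v_i) = <v_i, a> is a linear equation in the a_j's. Collect the n equations into a matrix system V a = ℓ, where row i of V is v_i (expressed in the standard basis). Since V is invertible (lower-triangular with 1s on the diagonal, up to permutation), solve by back-substitution:
  V =
[[1, 0, 1, 0],
 [1, 1, 0, 0],
 [1, 0, 0, 0],
 [-1, 1, -1, 1]]
  V a = (1, 3, 4, 1)
Solving gives a = (4, -1, -3, 3).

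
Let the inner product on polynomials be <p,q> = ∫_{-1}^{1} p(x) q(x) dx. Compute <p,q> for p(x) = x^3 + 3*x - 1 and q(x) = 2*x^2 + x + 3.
<p,q> = -74/15

Expand the product: p(x)·q(x) = 2*x^5 + x^4 + 9*x^3 + x^2 + 8*x - 3.
∫_{-1}^{1} of each monomial x^k gives [2/(k+1) if k even, 0 if k odd]. Integrating term-by-term (or equivalently evaluating the antiderivative F(x) = x^6/3 + x^5/5 + 9*x^4/4 + x^3/3 + 4*x^2 - 3*x at the endpoints):
  F(1) − F(−1) = 247/60 − (181/20) = -74/15.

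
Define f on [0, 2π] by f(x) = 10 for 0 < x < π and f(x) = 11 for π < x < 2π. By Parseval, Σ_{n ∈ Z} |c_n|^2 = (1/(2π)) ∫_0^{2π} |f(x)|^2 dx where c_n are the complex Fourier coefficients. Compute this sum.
Σ |c_n|^2 = 221/2

Parseval equates the L^2 energy of f (normalised by 1/(2π)) with the ℓ^2 sum of its Fourier coefficients: (1/(2π)) ∫_0^{2π} |f|^2 = Σ |c_n|^2.
Compute the left side: (1/(2π)) [∫_0^π 10^2 dx + ∫_π^{2π} 11^2 dx] = (1/(2π)) · (100π + 121π) = (100 + 121)/2 = 221/2.
So Σ_{n ∈ Z} |c_n|^2 = 221/2.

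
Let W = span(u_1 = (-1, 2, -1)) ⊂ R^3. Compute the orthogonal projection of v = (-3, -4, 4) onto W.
proj_W(v) = (3/2, -3, 3/2)

Set up U = [u_1 | ... | u_1] ∈ R^(3×1). The projector onto W = col(U) is P = U (U^T U)^(-1) U^T.
Compute U^T U =
  [6],
and U^T v = (-9).
Solve U^T U · c = U^T v for the coefficients: c = (-3/2). The projection is proj_W(v) = U c.
Check: (v - proj_W(v)) · u_1 = 0  (should be 0).
Result: proj_W(v) = (3/2, -3, 3/2).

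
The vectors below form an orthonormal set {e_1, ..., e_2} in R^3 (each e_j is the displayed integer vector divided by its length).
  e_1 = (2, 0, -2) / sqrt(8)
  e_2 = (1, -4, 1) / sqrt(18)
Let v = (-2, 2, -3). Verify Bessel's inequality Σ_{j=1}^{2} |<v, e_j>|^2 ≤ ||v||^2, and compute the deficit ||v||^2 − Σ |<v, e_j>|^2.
Σ |<v, e_j>|^2 = 89/9; ||v||^2 = 17; deficit = 64/9

Write each e_j = u_j / sqrt(<u_j, u_j>) where u_j is the displayed integer vector. Then <v, e_j> = <v, u_j> / sqrt(<u_j, u_j>), so |<v, e_j>|^2 = <v, u_j>^2 / <u_j, u_j>.
Coefficients: <v, e_1> = 2/sqrt(8), <v, e_2> = -13/sqrt(18).
Square and sum: Σ |<v, e_j>|^2 = 89/9.
Compute ||v||^2 = v·v = 17.
Deficit = 17 − 89/9 = 64/9 ≥ 0, confirming Bessel's inequality. (The deficit equals ||v − Σ <v,e_j> e_j||^2, the squared distance from v to span{e_j}.)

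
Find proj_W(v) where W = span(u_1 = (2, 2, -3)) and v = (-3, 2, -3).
proj_W(v) = (14/17, 14/17, -21/17)

Set up U = [u_1 | ... | u_1] ∈ R^(3×1). The projector onto W = col(U) is P = U (U^T U)^(-1) U^T.
Compute U^T U =
  [17],
and U^T v = (7).
Solve U^T U · c = U^T v for the coefficients: c = (7/17). The projection is proj_W(v) = U c.
Check: (v - proj_W(v)) · u_1 = 0  (should be 0).
Result: proj_W(v) = (14/17, 14/17, -21/17).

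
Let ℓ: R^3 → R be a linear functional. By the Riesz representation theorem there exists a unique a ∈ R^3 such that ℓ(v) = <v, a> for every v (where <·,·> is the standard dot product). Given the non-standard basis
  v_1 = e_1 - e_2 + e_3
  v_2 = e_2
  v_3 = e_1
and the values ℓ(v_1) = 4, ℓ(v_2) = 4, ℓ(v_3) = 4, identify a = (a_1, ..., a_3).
a = (4, 4, 4)

Write a = (a_1, ..., a_3) in the standard basis. For each basis vector v_i, ℓ(v_i) = <v_i, a> is a linear equation in the a_j's. Collect the n equations into a matrix system V a = ℓ, where row i of V is v_i (expressed in the standard basis). Since V is invertible (lower-triangular with 1s on the diagonal, up to permutation), solve by back-substitution:
  V =
[[1, -1, 1],
 [0, 1, 0],
 [1, 0, 0]]
  V a = (4, 4, 4)
Solving gives a = (4, 4, 4).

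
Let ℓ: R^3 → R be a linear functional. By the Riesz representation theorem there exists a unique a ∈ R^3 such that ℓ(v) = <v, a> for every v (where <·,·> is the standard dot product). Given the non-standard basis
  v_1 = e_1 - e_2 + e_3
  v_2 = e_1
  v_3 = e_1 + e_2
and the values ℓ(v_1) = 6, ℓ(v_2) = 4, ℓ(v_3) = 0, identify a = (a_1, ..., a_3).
a = (4, -4, -2)

Write a = (a_1, ..., a_3) in the standard basis. For each basis vector v_i, ℓ(v_i) = <v_i, a> is a linear equation in the a_j's. Collect the n equations into a matrix system V a = ℓ, where row i of V is v_i (expressed in the standard basis). Since V is invertible (lower-triangular with 1s on the diagonal, up to permutation), solve by back-substitution:
  V =
[[1, -1, 1],
 [1, 0, 0],
 [1, 1, 0]]
  V a = (6, 4, 0)
Solving gives a = (4, -4, -2).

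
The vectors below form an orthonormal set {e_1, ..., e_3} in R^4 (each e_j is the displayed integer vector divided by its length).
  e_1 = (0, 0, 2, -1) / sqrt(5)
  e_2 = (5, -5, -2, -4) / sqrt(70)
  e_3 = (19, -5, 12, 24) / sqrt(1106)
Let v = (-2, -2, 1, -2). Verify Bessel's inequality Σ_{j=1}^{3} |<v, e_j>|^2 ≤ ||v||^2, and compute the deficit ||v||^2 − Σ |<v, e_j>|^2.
Σ |<v, e_j>|^2 = 586/79; ||v||^2 = 13; deficit = 441/79

Write each e_j = u_j / sqrt(<u_j, u_j>) where u_j is the displayed integer vector. Then <v, e_j> = <v, u_j> / sqrt(<u_j, u_j>), so |<v, e_j>|^2 = <v, u_j>^2 / <u_j, u_j>.
Coefficients: <v, e_1> = 4/sqrt(5), <v, e_2> = 6/sqrt(70), <v, e_3> = -64/sqrt(1106).
Square and sum: Σ |<v, e_j>|^2 = 586/79.
Compute ||v||^2 = v·v = 13.
Deficit = 13 − 586/79 = 441/79 ≥ 0, confirming Bessel's inequality. (The deficit equals ||v − Σ <v,e_j> e_j||^2, the squared distance from v to span{e_j}.)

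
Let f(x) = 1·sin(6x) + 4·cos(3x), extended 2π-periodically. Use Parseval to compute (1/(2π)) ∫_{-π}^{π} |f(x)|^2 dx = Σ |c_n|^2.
Σ |c_n|^2 = 17/2

Expand |f|^2 and use orthogonality of {sin(nx), cos(mx)} on [-π, π]:
  ∫_{-π}^{π} sin(nx)^2 dx = π, ∫ cos(mx)^2 dx = π, and cross terms integrate to 0.
So ∫_{-π}^{π} f(x)^2 dx = 1^2 · π + 4^2 · π = (1 + 16)π.
Divide by 2π: (1 + 16)/2 = 17/2.
By Parseval, this equals Σ |c_n|^2.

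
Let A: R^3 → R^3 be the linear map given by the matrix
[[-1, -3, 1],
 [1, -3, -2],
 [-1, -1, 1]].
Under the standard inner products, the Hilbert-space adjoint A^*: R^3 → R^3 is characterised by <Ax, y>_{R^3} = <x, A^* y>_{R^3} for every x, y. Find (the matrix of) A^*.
A^* = A^T =
[[-1, 1, -1],
 [-3, -3, -1],
 [1, -2, 1]]

For real matrices with standard dot products, the defining identity <Ax, y> = <x, A^* y> gives (Ax)^T y = x^T (A^*) y, i.e. x^T A^T y = x^T (A^*) y. Since this holds for all x, y, we must have A^* = A^T. Therefore
A^* =
[[-1, 1, -1],
 [-3, -3, -1],
 [1, -2, 1]].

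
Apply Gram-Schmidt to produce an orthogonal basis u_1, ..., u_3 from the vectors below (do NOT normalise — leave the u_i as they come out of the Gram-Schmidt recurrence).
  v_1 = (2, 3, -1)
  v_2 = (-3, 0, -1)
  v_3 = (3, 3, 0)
Orthogonal basis:
  u_1 = (2, 3, -1)
  u_2 = (-16/7, 15/14, -19/14)
  u_3 = (-18/115, 6/23, 54/115)

Apply the Gram-Schmidt recurrence
  u_1 = v_1
  u_i = v_i − Σ_{j<i} ((v_i · u_j) / (u_j · u_j)) · u_j.

Step by step this gives:
  u_1 = (2, 3, -1)
  u_2 = (-16/7, 15/14, -19/14)
  u_3 = (-18/115, 6/23, 54/115)

Orthogonality check:
  u_2 · u_1 = 0 (should be 0)
  u_3 · u_1 = 0 (should be 0)
  u_3 · u_2 = 0 (should be 0)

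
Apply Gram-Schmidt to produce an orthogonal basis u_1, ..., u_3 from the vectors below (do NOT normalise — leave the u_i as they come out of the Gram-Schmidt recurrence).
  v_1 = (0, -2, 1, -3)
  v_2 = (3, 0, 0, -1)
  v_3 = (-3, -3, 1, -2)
Orthogonal basis:
  u_1 = (0, -2, 1, -3)
  u_2 = (3, 3/7, -3/14, -5/14)
  u_3 = (18/131, -91/131, -20/131, 54/131)

Apply the Gram-Schmidt recurrence
  u_1 = v_1
  u_i = v_i − Σ_{j<i} ((v_i · u_j) / (u_j · u_j)) · u_j.

Step by step this gives:
  u_1 = (0, -2, 1, -3)
  u_2 = (3, 3/7, -3/14, -5/14)
  u_3 = (18/131, -91/131, -20/131, 54/131)

Orthogonality check:
  u_2 · u_1 = 0 (should be 0)
  u_3 · u_1 = 0 (should be 0)
  u_3 · u_2 = 0 (should be 0)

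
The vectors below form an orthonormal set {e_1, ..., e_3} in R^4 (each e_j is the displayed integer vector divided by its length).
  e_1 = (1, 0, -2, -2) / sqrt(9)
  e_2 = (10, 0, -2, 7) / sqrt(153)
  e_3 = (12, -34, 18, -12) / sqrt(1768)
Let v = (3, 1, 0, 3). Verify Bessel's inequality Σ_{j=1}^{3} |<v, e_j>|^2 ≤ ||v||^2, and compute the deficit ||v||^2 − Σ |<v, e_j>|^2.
Σ |<v, e_j>|^2 = 485/26; ||v||^2 = 19; deficit = 9/26

Write each e_j = u_j / sqrt(<u_j, u_j>) where u_j is the displayed integer vector. Then <v, e_j> = <v, u_j> / sqrt(<u_j, u_j>), so |<v, e_j>|^2 = <v, u_j>^2 / <u_j, u_j>.
Coefficients: <v, e_1> = -3/sqrt(9), <v, e_2> = 51/sqrt(153), <v, e_3> = -34/sqrt(1768).
Square and sum: Σ |<v, e_j>|^2 = 485/26.
Compute ||v||^2 = v·v = 19.
Deficit = 19 − 485/26 = 9/26 ≥ 0, confirming Bessel's inequality. (The deficit equals ||v − Σ <v,e_j> e_j||^2, the squared distance from v to span{e_j}.)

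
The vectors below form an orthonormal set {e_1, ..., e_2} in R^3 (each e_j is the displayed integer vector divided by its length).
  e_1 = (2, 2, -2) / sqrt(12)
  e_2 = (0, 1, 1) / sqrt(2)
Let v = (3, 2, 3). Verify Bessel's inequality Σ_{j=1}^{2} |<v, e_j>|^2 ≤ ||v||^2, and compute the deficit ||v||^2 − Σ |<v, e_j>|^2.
Σ |<v, e_j>|^2 = 83/6; ||v||^2 = 22; deficit = 49/6

Write each e_j = u_j / sqrt(<u_j, u_j>) where u_j is the displayed integer vector. Then <v, e_j> = <v, u_j> / sqrt(<u_j, u_j>), so |<v, e_j>|^2 = <v, u_j>^2 / <u_j, u_j>.
Coefficients: <v, e_1> = 4/sqrt(12), <v, e_2> = 5/sqrt(2).
Square and sum: Σ |<v, e_j>|^2 = 83/6.
Compute ||v||^2 = v·v = 22.
Deficit = 22 − 83/6 = 49/6 ≥ 0, confirming Bessel's inequality. (The deficit equals ||v − Σ <v,e_j> e_j||^2, the squared distance from v to span{e_j}.)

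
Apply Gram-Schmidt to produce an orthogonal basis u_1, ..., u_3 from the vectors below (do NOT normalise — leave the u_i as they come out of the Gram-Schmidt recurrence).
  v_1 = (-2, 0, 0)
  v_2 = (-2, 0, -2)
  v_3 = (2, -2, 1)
Orthogonal basis:
  u_1 = (-2, 0, 0)
  u_2 = (0, 0, -2)
  u_3 = (0, -2, 0)

Apply the Gram-Schmidt recurrence
  u_1 = v_1
  u_i = v_i − Σ_{j<i} ((v_i · u_j) / (u_j · u_j)) · u_j.

Step by step this gives:
  u_1 = (-2, 0, 0)
  u_2 = (0, 0, -2)
  u_3 = (0, -2, 0)

Orthogonality check:
  u_2 · u_1 = 0 (should be 0)
  u_3 · u_1 = 0 (should be 0)
  u_3 · u_2 = 0 (should be 0)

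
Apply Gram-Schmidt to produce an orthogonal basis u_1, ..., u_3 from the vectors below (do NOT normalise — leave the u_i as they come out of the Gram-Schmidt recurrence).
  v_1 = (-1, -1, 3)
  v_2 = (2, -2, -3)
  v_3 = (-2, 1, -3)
Orthogonal basis:
  u_1 = (-1, -1, 3)
  u_2 = (13/11, -31/11, -6/11)
  u_3 = (-243/106, -81/106, -54/53)

Apply the Gram-Schmidt recurrence
  u_1 = v_1
  u_i = v_i − Σ_{j<i} ((v_i · u_j) / (u_j · u_j)) · u_j.

Step by step this gives:
  u_1 = (-1, -1, 3)
  u_2 = (13/11, -31/11, -6/11)
  u_3 = (-243/106, -81/106, -54/53)

Orthogonality check:
  u_2 · u_1 = 0 (should be 0)
  u_3 · u_1 = 0 (should be 0)
  u_3 · u_2 = 0 (should be 0)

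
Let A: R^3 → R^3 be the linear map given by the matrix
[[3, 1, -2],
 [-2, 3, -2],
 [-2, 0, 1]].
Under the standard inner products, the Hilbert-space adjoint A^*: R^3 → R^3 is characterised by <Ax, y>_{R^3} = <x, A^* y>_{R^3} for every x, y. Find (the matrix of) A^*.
A^* = A^T =
[[3, -2, -2],
 [1, 3, 0],
 [-2, -2, 1]]

For real matrices with standard dot products, the defining identity <Ax, y> = <x, A^* y> gives (Ax)^T y = x^T (A^*) y, i.e. x^T A^T y = x^T (A^*) y. Since this holds for all x, y, we must have A^* = A^T. Therefore
A^* =
[[3, -2, -2],
 [1, 3, 0],
 [-2, -2, 1]].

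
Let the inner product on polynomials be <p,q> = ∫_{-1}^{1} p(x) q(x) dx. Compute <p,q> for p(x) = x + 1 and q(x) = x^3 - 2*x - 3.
<p,q> = -104/15

Expand the product: p(x)·q(x) = x^4 + x^3 - 2*x^2 - 5*x - 3.
∫_{-1}^{1} of each monomial x^k gives [2/(k+1) if k even, 0 if k odd]. Integrating term-by-term (or equivalently evaluating the antiderivative F(x) = x^5/5 + x^4/4 - 2*x^3/3 - 5*x^2/2 - 3*x at the endpoints):
  F(1) − F(−1) = -343/60 − (73/60) = -104/15.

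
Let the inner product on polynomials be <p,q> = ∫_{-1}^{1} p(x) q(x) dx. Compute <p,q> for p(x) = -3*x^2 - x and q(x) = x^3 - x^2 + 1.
<p,q> = -6/5

Expand the product: p(x)·q(x) = -3*x^5 + 2*x^4 + x^3 - 3*x^2 - x.
∫_{-1}^{1} of each monomial x^k gives [2/(k+1) if k even, 0 if k odd]. Integrating term-by-term (or equivalently evaluating the antiderivative F(x) = -x^6/2 + 2*x^5/5 + x^4/4 - x^3 - x^2/2 at the endpoints):
  F(1) − F(−1) = -27/20 − (-3/20) = -6/5.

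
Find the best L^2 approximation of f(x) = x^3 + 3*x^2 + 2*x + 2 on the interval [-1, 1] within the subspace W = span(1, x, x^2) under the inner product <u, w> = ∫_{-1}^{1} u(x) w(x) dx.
g(x) = 3*x^2 + 13*x/5 + 2

The best approximation g ∈ W is the orthogonal projection of f onto W. Writing g = a_0 + a_1 x + a_2 x^2, the coefficients solve the normal equations G · a = b where
  G_{ij} = <φ_i, φ_j> and b_i = <f, φ_i>, with φ_0 = 1, φ_1 = x, φ_2 = x^2.
G =
  [2, 0, 2/3]
  [0, 2/3, 0]
  [2/3, 0, 2/5],
b = (6, 26/15, 38/15).
Solving gives a_0 = 2, a_1 = 13/5, a_2 = 3, so
  g(x) = 3*x^2 + 13*x/5 + 2.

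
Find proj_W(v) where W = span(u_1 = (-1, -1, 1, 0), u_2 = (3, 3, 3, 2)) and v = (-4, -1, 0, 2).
proj_W(v) = (-44/21, -44/21, 17/21, -3/7)

Set up U = [u_1 | ... | u_2] ∈ R^(4×2). The projector onto W = col(U) is P = U (U^T U)^(-1) U^T.
Compute U^T U =
  [3, -3]
  [-3, 31],
and U^T v = (5, -11).
Solve U^T U · c = U^T v for the coefficients: c = (61/42, -3/14). The projection is proj_W(v) = U c.
Check: (v - proj_W(v)) · u_1 = 0  (should be 0).
Check: (v - proj_W(v)) · u_2 = 0  (should be 0).
Result: proj_W(v) = (-44/21, -44/21, 17/21, -3/7).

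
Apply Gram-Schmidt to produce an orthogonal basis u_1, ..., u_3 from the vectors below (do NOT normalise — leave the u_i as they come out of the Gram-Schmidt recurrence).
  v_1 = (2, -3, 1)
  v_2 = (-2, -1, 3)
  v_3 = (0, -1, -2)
Orthogonal basis:
  u_1 = (2, -3, 1)
  u_2 = (-16/7, -4/7, 20/7)
  u_3 = (-1, -1, -1)

Apply the Gram-Schmidt recurrence
  u_1 = v_1
  u_i = v_i − Σ_{j<i} ((v_i · u_j) / (u_j · u_j)) · u_j.

Step by step this gives:
  u_1 = (2, -3, 1)
  u_2 = (-16/7, -4/7, 20/7)
  u_3 = (-1, -1, -1)

Orthogonality check:
  u_2 · u_1 = 0 (should be 0)
  u_3 · u_1 = 0 (should be 0)
  u_3 · u_2 = 0 (should be 0)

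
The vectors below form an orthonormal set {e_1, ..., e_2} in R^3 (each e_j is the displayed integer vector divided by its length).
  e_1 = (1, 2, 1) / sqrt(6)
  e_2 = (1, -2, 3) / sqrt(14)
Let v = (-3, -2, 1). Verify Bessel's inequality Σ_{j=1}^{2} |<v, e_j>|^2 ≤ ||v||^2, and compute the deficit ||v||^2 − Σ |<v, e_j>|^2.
Σ |<v, e_j>|^2 = 50/7; ||v||^2 = 14; deficit = 48/7

Write each e_j = u_j / sqrt(<u_j, u_j>) where u_j is the displayed integer vector. Then <v, e_j> = <v, u_j> / sqrt(<u_j, u_j>), so |<v, e_j>|^2 = <v, u_j>^2 / <u_j, u_j>.
Coefficients: <v, e_1> = -6/sqrt(6), <v, e_2> = 4/sqrt(14).
Square and sum: Σ |<v, e_j>|^2 = 50/7.
Compute ||v||^2 = v·v = 14.
Deficit = 14 − 50/7 = 48/7 ≥ 0, confirming Bessel's inequality. (The deficit equals ||v − Σ <v,e_j> e_j||^2, the squared distance from v to span{e_j}.)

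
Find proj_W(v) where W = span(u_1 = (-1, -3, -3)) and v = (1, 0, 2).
proj_W(v) = (7/19, 21/19, 21/19)

Set up U = [u_1 | ... | u_1] ∈ R^(3×1). The projector onto W = col(U) is P = U (U^T U)^(-1) U^T.
Compute U^T U =
  [19],
and U^T v = (-7).
Solve U^T U · c = U^T v for the coefficients: c = (-7/19). The projection is proj_W(v) = U c.
Check: (v - proj_W(v)) · u_1 = 0  (should be 0).
Result: proj_W(v) = (7/19, 21/19, 21/19).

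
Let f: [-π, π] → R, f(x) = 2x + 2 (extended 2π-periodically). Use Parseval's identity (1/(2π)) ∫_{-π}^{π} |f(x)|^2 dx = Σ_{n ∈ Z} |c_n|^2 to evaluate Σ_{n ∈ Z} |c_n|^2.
Σ |c_n|^2 = 4π^2/3 + 4

Expand and integrate term by term over [-π, π]:
  ∫ (2x)^2 dx = 4·(2π^3/3); ∫ 2·2·(2)·x dx = 0 (odd integrand); ∫ 2^2 dx = 4·2π.
So (1/(2π)) ∫_{-π}^{π} (2x + 2)^2 dx = 4π^2/3 + 4 = 4π^2/3 + 4.
Parseval ⇒ Σ |c_n|^2 = 4π^2/3 + 4.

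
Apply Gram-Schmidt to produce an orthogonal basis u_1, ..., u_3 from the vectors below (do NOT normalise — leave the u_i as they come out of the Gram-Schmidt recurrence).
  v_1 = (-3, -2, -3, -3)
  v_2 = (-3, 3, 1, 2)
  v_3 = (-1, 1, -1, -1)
Orthogonal basis:
  u_1 = (-3, -2, -3, -3)
  u_2 = (-111/31, 81/31, 13/31, 44/31)
  u_3 = (265/677, 630/677, -275/677, -410/677)

Apply the Gram-Schmidt recurrence
  u_1 = v_1
  u_i = v_i − Σ_{j<i} ((v_i · u_j) / (u_j · u_j)) · u_j.

Step by step this gives:
  u_1 = (-3, -2, -3, -3)
  u_2 = (-111/31, 81/31, 13/31, 44/31)
  u_3 = (265/677, 630/677, -275/677, -410/677)

Orthogonality check:
  u_2 · u_1 = 0 (should be 0)
  u_3 · u_1 = 0 (should be 0)
  u_3 · u_2 = 0 (should be 0)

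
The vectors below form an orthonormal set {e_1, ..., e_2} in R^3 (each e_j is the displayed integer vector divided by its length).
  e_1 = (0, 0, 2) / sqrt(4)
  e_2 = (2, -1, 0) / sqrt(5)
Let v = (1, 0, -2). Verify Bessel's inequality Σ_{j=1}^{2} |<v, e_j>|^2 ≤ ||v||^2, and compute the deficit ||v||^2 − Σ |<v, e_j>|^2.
Σ |<v, e_j>|^2 = 24/5; ||v||^2 = 5; deficit = 1/5

Write each e_j = u_j / sqrt(<u_j, u_j>) where u_j is the displayed integer vector. Then <v, e_j> = <v, u_j> / sqrt(<u_j, u_j>), so |<v, e_j>|^2 = <v, u_j>^2 / <u_j, u_j>.
Coefficients: <v, e_1> = -4/sqrt(4), <v, e_2> = 2/sqrt(5).
Square and sum: Σ |<v, e_j>|^2 = 24/5.
Compute ||v||^2 = v·v = 5.
Deficit = 5 − 24/5 = 1/5 ≥ 0, confirming Bessel's inequality. (The deficit equals ||v − Σ <v,e_j> e_j||^2, the squared distance from v to span{e_j}.)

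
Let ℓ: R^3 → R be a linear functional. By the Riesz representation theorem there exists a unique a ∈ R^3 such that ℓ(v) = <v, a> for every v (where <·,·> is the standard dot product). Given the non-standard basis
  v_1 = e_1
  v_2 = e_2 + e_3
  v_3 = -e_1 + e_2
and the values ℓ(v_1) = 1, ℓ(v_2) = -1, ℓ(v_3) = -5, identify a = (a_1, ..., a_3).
a = (1, -4, 3)

Write a = (a_1, ..., a_3) in the standard basis. For each basis vector v_i, ℓ(v_i) = <v_i, a> is a linear equation in the a_j's. Collect the n equations into a matrix system V a = ℓ, where row i of V is v_i (expressed in the standard basis). Since V is invertible (lower-triangular with 1s on the diagonal, up to permutation), solve by back-substitution:
  V =
[[1, 0, 0],
 [0, 1, 1],
 [-1, 1, 0]]
  V a = (1, -1, -5)
Solving gives a = (1, -4, 3).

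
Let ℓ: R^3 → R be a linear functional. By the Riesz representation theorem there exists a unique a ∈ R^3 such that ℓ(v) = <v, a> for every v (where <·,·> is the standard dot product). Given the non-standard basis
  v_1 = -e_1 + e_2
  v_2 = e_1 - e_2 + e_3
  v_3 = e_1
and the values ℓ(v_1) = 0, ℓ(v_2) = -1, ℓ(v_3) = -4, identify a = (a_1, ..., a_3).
a = (-4, -4, -1)

Write a = (a_1, ..., a_3) in the standard basis. For each basis vector v_i, ℓ(v_i) = <v_i, a> is a linear equation in the a_j's. Collect the n equations into a matrix system V a = ℓ, where row i of V is v_i (expressed in the standard basis). Since V is invertible (lower-triangular with 1s on the diagonal, up to permutation), solve by back-substitution:
  V =
[[-1, 1, 0],
 [1, -1, 1],
 [1, 0, 0]]
  V a = (0, -1, -4)
Solving gives a = (-4, -4, -1).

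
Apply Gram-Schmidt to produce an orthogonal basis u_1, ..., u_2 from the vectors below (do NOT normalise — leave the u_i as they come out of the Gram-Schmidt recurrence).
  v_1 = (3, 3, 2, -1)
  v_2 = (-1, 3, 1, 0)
Orthogonal basis:
  u_1 = (3, 3, 2, -1)
  u_2 = (-47/23, 45/23, 7/23, 8/23)

Apply the Gram-Schmidt recurrence
  u_1 = v_1
  u_i = v_i − Σ_{j<i} ((v_i · u_j) / (u_j · u_j)) · u_j.

Step by step this gives:
  u_1 = (3, 3, 2, -1)
  u_2 = (-47/23, 45/23, 7/23, 8/23)

Orthogonality check:
  u_2 · u_1 = 0 (should be 0)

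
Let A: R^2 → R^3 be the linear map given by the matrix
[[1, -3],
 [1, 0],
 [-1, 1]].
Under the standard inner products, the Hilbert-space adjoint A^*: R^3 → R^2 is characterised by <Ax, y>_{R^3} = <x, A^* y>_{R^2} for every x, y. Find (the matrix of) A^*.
A^* = A^T =
[[1, 1, -1],
 [-3, 0, 1]]

For real matrices with standard dot products, the defining identity <Ax, y> = <x, A^* y> gives (Ax)^T y = x^T (A^*) y, i.e. x^T A^T y = x^T (A^*) y. Since this holds for all x, y, we must have A^* = A^T. Therefore
A^* =
[[1, 1, -1],
 [-3, 0, 1]].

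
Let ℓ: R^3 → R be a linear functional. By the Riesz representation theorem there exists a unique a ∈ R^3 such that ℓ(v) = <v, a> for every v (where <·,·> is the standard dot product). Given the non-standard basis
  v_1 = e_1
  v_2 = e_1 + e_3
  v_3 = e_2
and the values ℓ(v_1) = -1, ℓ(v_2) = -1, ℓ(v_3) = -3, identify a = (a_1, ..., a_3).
a = (-1, -3, 0)

Write a = (a_1, ..., a_3) in the standard basis. For each basis vector v_i, ℓ(v_i) = <v_i, a> is a linear equation in the a_j's. Collect the n equations into a matrix system V a = ℓ, where row i of V is v_i (expressed in the standard basis). Since V is invertible (lower-triangular with 1s on the diagonal, up to permutation), solve by back-substitution:
  V =
[[1, 0, 0],
 [1, 0, 1],
 [0, 1, 0]]
  V a = (-1, -1, -3)
Solving gives a = (-1, -3, 0).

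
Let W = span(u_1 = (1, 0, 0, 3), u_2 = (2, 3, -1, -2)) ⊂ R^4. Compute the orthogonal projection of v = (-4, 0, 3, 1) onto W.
proj_W(v) = (-169/82, -201/82, 67/82, 29/82)

Set up U = [u_1 | ... | u_2] ∈ R^(4×2). The projector onto W = col(U) is P = U (U^T U)^(-1) U^T.
Compute U^T U =
  [10, -4]
  [-4, 18],
and U^T v = (-1, -13).
Solve U^T U · c = U^T v for the coefficients: c = (-35/82, -67/82). The projection is proj_W(v) = U c.
Check: (v - proj_W(v)) · u_1 = 0  (should be 0).
Check: (v - proj_W(v)) · u_2 = 0  (should be 0).
Result: proj_W(v) = (-169/82, -201/82, 67/82, 29/82).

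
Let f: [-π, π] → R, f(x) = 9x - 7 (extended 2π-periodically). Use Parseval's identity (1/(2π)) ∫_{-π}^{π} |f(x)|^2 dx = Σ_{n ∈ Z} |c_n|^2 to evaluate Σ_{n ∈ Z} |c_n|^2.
Σ |c_n|^2 = 27π^2 + 49

Expand and integrate term by term over [-π, π]:
  ∫ (9x)^2 dx = 81·(2π^3/3); ∫ 2·9·(-7)·x dx = 0 (odd integrand); ∫ (-7)^2 dx = 49·2π.
So (1/(2π)) ∫_{-π}^{π} (9x - 7)^2 dx = 81π^2/3 + 49 = 27π^2 + 49.
Parseval ⇒ Σ |c_n|^2 = 27π^2 + 49.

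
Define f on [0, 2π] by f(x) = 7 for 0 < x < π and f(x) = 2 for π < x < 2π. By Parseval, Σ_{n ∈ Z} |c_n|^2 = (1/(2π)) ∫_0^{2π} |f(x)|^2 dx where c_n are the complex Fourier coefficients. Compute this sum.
Σ |c_n|^2 = 53/2

Parseval equates the L^2 energy of f (normalised by 1/(2π)) with the ℓ^2 sum of its Fourier coefficients: (1/(2π)) ∫_0^{2π} |f|^2 = Σ |c_n|^2.
Compute the left side: (1/(2π)) [∫_0^π 7^2 dx + ∫_π^{2π} 2^2 dx] = (1/(2π)) · (49π + 4π) = (49 + 4)/2 = 53/2.
So Σ_{n ∈ Z} |c_n|^2 = 53/2.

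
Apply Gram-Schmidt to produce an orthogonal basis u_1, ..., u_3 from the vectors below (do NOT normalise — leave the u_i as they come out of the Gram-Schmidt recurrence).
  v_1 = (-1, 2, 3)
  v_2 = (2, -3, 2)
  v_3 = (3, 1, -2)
Orthogonal basis:
  u_1 = (-1, 2, 3)
  u_2 = (13/7, -19/7, 17/7)
  u_3 = (49/18, 196/117, -49/234)

Apply the Gram-Schmidt recurrence
  u_1 = v_1
  u_i = v_i − Σ_{j<i} ((v_i · u_j) / (u_j · u_j)) · u_j.

Step by step this gives:
  u_1 = (-1, 2, 3)
  u_2 = (13/7, -19/7, 17/7)
  u_3 = (49/18, 196/117, -49/234)

Orthogonality check:
  u_2 · u_1 = 0 (should be 0)
  u_3 · u_1 = 0 (should be 0)
  u_3 · u_2 = 0 (should be 0)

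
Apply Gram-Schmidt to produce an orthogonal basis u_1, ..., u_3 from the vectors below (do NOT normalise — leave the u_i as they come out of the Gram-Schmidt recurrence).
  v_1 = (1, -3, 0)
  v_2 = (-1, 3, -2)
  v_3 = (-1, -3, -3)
Orthogonal basis:
  u_1 = (1, -3, 0)
  u_2 = (0, 0, -2)
  u_3 = (-9/5, -3/5, 0)

Apply the Gram-Schmidt recurrence
  u_1 = v_1
  u_i = v_i − Σ_{j<i} ((v_i · u_j) / (u_j · u_j)) · u_j.

Step by step this gives:
  u_1 = (1, -3, 0)
  u_2 = (0, 0, -2)
  u_3 = (-9/5, -3/5, 0)

Orthogonality check:
  u_2 · u_1 = 0 (should be 0)
  u_3 · u_1 = 0 (should be 0)
  u_3 · u_2 = 0 (should be 0)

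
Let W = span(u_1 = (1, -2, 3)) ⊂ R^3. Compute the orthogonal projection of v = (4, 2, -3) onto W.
proj_W(v) = (-9/14, 9/7, -27/14)

Set up U = [u_1 | ... | u_1] ∈ R^(3×1). The projector onto W = col(U) is P = U (U^T U)^(-1) U^T.
Compute U^T U =
  [14],
and U^T v = (-9).
Solve U^T U · c = U^T v for the coefficients: c = (-9/14). The projection is proj_W(v) = U c.
Check: (v - proj_W(v)) · u_1 = 0  (should be 0).
Result: proj_W(v) = (-9/14, 9/7, -27/14).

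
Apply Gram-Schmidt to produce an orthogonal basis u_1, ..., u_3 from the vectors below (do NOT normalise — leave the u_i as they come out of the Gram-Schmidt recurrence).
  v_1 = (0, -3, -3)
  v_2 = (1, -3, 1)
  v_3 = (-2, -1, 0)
Orthogonal basis:
  u_1 = (0, -3, -3)
  u_2 = (1, -2, 2)
  u_3 = (-2, -1/2, 1/2)

Apply the Gram-Schmidt recurrence
  u_1 = v_1
  u_i = v_i − Σ_{j<i} ((v_i · u_j) / (u_j · u_j)) · u_j.

Step by step this gives:
  u_1 = (0, -3, -3)
  u_2 = (1, -2, 2)
  u_3 = (-2, -1/2, 1/2)

Orthogonality check:
  u_2 · u_1 = 0 (should be 0)
  u_3 · u_1 = 0 (should be 0)
  u_3 · u_2 = 0 (should be 0)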